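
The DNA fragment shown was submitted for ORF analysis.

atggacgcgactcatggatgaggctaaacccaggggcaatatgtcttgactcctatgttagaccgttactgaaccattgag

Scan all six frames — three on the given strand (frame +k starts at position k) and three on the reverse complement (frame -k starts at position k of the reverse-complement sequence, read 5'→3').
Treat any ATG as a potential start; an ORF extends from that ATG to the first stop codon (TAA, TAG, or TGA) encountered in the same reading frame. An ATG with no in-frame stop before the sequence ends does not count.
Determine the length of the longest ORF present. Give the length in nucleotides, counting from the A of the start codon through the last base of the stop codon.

63

Reverse complement (5'→3'): CTCAATGGTTCAGTAACGGTCTAACATAGGAGTCAAGACATATTGCCCCTGGGTTTAGCCTCATCCATGAGTCGCGTCCAT
Frame +1: ATG GAC GCG ACT CAT GGA TGA GGC TAA ACC CAG GGG CAA TAT GTC TTG ACT CCT ATG TTA GAC CGT TAC TGA ACC ATT GAG — ATG at 1, stop TGA at 19 → 21 nt; ATG at 55, stop TGA at 70 → 18 nt.
Frame +2: TGG ACG CGA CTC ATG GAT GAG GCT AAA CCC AGG GGC AAT ATG TCT TGA CTC CTA TGT TAG ACC GTT ACT GAA CCA TTG — ATG at 14, stop TGA at 47 → 36 nt; ATG at 41, stop TGA at 47 → 9 nt.
Frame +3: GGA CGC GAC TCA TGG ATG AGG CTA AAC CCA GGG GCA ATA TGT CTT GAC TCC TAT GTT AGA CCG TTA CTG AAC CAT TGA — ATG at 18, stop TGA at 78 → 63 nt.
Frame -1: CTC AAT GGT TCA GTA ACG GTC TAA CAT AGG AGT CAA GAC ATA TTG CCC CTG GGT TTA GCC TCA TCC ATG AGT CGC GTC CAT — no ATG→stop ORF.
Frame -2: TCA ATG GTT CAG TAA CGG TCT AAC ATA GGA GTC AAG ACA TAT TGC CCC TGG GTT TAG CCT CAT CCA TGA GTC GCG TCC — ATG at 5, stop TAA at 14 → 12 nt.
Frame -3: CAA TGG TTC AGT AAC GGT CTA ACA TAG GAG TCA AGA CAT ATT GCC CCT GGG TTT AGC CTC ATC CAT GAG TCG CGT CCA — no ATG→stop ORF.
Longest: frame +3, positions 18–80, 63 nt = 21 codons = 20 aa. → 63 nucleotides.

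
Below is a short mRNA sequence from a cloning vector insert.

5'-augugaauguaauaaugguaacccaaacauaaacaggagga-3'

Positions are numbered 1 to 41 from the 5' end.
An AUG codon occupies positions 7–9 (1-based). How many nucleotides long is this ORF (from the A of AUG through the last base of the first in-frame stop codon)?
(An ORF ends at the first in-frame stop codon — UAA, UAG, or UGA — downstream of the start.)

Codons from position 7: AUG (7–9), UAA (10–12).
UAA is the first in-frame stop; ORF spans 7–12, 6 nucleotides.

6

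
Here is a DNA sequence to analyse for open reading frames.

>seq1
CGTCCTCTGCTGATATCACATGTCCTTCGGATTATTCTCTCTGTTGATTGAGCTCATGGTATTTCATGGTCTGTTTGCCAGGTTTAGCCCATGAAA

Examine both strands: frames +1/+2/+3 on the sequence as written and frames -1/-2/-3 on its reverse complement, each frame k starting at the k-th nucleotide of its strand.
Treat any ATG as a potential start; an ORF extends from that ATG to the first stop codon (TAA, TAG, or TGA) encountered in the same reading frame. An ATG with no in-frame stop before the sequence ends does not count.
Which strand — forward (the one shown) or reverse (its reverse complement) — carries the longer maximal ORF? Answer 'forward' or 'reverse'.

forward

Reverse complement (5'→3'): TTTCATGGGCTAAACCTGGCAAACAGACCATGAAATACCATGAGCTCAATCAACAGAGAGAATAATCCGAAGGACATGTGATATCAGCAGAGGACG
Frame +1: CGT CCT CTG CTG ATA TCA CAT GTC CTT CGG ATT ATT CTC TCT GTT GAT TGA GCT CAT GGT ATT TCA TGG TCT GTT TGC CAG GTT TAG CCC ATG AAA — no ATG→stop ORF.
Frame +2: GTC CTC TGC TGA TAT CAC ATG TCC TTC GGA TTA TTC TCT CTG TTG ATT GAG CTC ATG GTA TTT CAT GGT CTG TTT GCC AGG TTT AGC CCA TGA — ATG at 20, stop TGA at 92 → 75 nt; ATG at 56, stop TGA at 92 → 39 nt.
Frame +3: TCC TCT GCT GAT ATC ACA TGT CCT TCG GAT TAT TCT CTC TGT TGA TTG AGC TCA TGG TAT TTC ATG GTC TGT TTG CCA GGT TTA GCC CAT GAA — no ATG→stop ORF.
Frame -1: TTT CAT GGG CTA AAC CTG GCA AAC AGA CCA TGA AAT ACC ATG AGC TCA ATC AAC AGA GAG AAT AAT CCG AAG GAC ATG TGA TAT CAG CAG AGG ACG — ATG at 40, stop TGA at 79 → 42 nt; ATG at 76, stop TGA at 79 → 6 nt.
Frame -2: TTC ATG GGC TAA ACC TGG CAA ACA GAC CAT GAA ATA CCA TGA GCT CAA TCA ACA GAG AGA ATA ATC CGA AGG ACA TGT GAT ATC AGC AGA GGA — ATG at 5, stop TAA at 11 → 9 nt.
Frame -3: TCA TGG GCT AAA CCT GGC AAA CAG ACC ATG AAA TAC CAT GAG CTC AAT CAA CAG AGA GAA TAA TCC GAA GGA CAT GTG ATA TCA GCA GAG GAC — ATG at 30, stop TAA at 63 → 36 nt.
Forward-strand max 75 nt; reverse-strand max 42 nt. The forward strand has the longer ORF.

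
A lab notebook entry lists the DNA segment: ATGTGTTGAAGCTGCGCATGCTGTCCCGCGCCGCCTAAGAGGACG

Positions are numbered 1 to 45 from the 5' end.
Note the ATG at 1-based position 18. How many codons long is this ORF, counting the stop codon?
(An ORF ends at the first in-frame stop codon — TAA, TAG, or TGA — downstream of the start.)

Codons from position 18: ATG (18–20), CTG (21–23), TCC (24–26), CGC (27–29), GCC (30–32), GCC (33–35), TAA (36–38).
TAA is the first in-frame stop; that's 7 codons including the stop.

7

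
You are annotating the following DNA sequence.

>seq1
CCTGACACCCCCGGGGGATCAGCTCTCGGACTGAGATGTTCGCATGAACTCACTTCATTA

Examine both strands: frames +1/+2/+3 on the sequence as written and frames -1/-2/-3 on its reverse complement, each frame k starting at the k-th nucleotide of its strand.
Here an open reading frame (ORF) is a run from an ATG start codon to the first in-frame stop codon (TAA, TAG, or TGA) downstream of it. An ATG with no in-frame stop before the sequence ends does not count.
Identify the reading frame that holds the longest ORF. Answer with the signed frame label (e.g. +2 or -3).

Reverse complement (5'→3'): TAATGAAGTGAGTTCATGCGAACATCTCAGTCCGAGAGCTGATCCCCCGGGGGTGTCAGG
Frame +1: CCT GAC ACC CCC GGG GGA TCA GCT CTC GGA CTG AGA TGT TCG CAT GAA CTC ACT TCA TTA — no ATG→stop ORF.
Frame +2: CTG ACA CCC CCG GGG GAT CAG CTC TCG GAC TGA GAT GTT CGC ATG AAC TCA CTT CAT — no ATG→stop ORF.
Frame +3: TGA CAC CCC CGG GGG ATC AGC TCT CGG ACT GAG ATG TTC GCA TGA ACT CAC TTC ATT — ATG at 36, stop TGA at 45 → 12 nt.
Frame -1: TAA TGA AGT GAG TTC ATG CGA ACA TCT CAG TCC GAG AGC TGA TCC CCC GGG GGT GTC AGG — ATG at 16, stop TGA at 40 → 27 nt.
Frame -2: AAT GAA GTG AGT TCA TGC GAA CAT CTC AGT CCG AGA GCT GAT CCC CCG GGG GTG TCA — no ATG→stop ORF.
Frame -3: ATG AAG TGA GTT CAT GCG AAC ATC TCA GTC CGA GAG CTG ATC CCC CGG GGG TGT CAG — ATG at 3, stop TGA at 9 → 9 nt.
Longest ORF is 27 nt in frame -1 (positions 16–42).

-1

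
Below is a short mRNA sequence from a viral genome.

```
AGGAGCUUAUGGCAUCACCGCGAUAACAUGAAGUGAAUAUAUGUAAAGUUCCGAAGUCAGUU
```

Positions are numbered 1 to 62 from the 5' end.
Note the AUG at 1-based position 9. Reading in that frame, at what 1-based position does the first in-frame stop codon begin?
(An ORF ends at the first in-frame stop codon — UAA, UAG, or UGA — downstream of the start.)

Codons from position 9: AUG (9–11), GCA (12–14), UCA (15–17), CCG (18–20), CGA (21–23), UAA (24–26).
UAA is a stop codon; it begins at position 24.

24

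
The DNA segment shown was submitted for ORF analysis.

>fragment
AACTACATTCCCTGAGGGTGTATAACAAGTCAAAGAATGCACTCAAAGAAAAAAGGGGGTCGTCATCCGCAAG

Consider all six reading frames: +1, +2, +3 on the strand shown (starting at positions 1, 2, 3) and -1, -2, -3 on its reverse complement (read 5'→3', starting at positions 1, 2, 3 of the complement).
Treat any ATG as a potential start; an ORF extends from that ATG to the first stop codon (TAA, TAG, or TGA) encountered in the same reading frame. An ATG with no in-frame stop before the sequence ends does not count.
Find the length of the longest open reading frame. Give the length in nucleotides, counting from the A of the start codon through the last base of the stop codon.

Reverse complement (5'→3'): CTTGCGGATGACGACCCCCTTTTTTCTTTGAGTGCATTCTTTGACTTGTTATACACCCTCAGGGAATGTAGTT
Frame +1: AAC TAC ATT CCC TGA GGG TGT ATA ACA AGT CAA AGA ATG CAC TCA AAG AAA AAA GGG GGT CGT CAT CCG CAA — no ATG→stop ORF.
Frame +2: ACT ACA TTC CCT GAG GGT GTA TAA CAA GTC AAA GAA TGC ACT CAA AGA AAA AAG GGG GTC GTC ATC CGC AAG — no ATG→stop ORF.
Frame +3: CTA CAT TCC CTG AGG GTG TAT AAC AAG TCA AAG AAT GCA CTC AAA GAA AAA AGG GGG TCG TCA TCC GCA — no ATG→stop ORF.
Frame -1: CTT GCG GAT GAC GAC CCC CTT TTT TCT TTG AGT GCA TTC TTT GAC TTG TTA TAC ACC CTC AGG GAA TGT AGT — no ATG→stop ORF.
Frame -2: TTG CGG ATG ACG ACC CCC TTT TTT CTT TGA GTG CAT TCT TTG ACT TGT TAT ACA CCC TCA GGG AAT GTA GTT — ATG at 8, stop TGA at 29 → 24 nt.
Frame -3: TGC GGA TGA CGA CCC CCT TTT TTC TTT GAG TGC ATT CTT TGA CTT GTT ATA CAC CCT CAG GGA ATG TAG — ATG at 66, stop TAG at 69 → 6 nt.
Longest: frame -2, positions 8–31, 24 nt = 8 codons = 7 aa. → 24 nucleotides.

24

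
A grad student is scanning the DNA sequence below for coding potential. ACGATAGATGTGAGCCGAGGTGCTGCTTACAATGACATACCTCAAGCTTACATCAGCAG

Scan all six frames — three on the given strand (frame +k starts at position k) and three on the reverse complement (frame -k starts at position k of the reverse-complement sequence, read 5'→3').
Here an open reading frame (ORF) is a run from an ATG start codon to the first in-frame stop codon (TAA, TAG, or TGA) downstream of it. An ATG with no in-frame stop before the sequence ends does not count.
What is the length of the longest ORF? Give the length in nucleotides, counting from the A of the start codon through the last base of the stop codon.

12

Reverse complement (5'→3'): CTGCTGATGTAAGCTTGAGGTATGTCATTGTAAGCAGCACCTCGGCTCACATCTATCGT
Frame +1: ACG ATA GAT GTG AGC CGA GGT GCT GCT TAC AAT GAC ATA CCT CAA GCT TAC ATC AGC — no ATG→stop ORF.
Frame +2: CGA TAG ATG TGA GCC GAG GTG CTG CTT ACA ATG ACA TAC CTC AAG CTT ACA TCA GCA — ATG at 8, stop TGA at 11 → 6 nt.
Frame +3: GAT AGA TGT GAG CCG AGG TGC TGC TTA CAA TGA CAT ACC TCA AGC TTA CAT CAG CAG — no ATG→stop ORF.
Frame -1: CTG CTG ATG TAA GCT TGA GGT ATG TCA TTG TAA GCA GCA CCT CGG CTC ACA TCT ATC — ATG at 7, stop TAA at 10 → 6 nt; ATG at 22, stop TAA at 31 → 12 nt.
Frame -2: TGC TGA TGT AAG CTT GAG GTA TGT CAT TGT AAG CAG CAC CTC GGC TCA CAT CTA TCG — no ATG→stop ORF.
Frame -3: GCT GAT GTA AGC TTG AGG TAT GTC ATT GTA AGC AGC ACC TCG GCT CAC ATC TAT CGT — no ATG→stop ORF.
Longest: frame -1, positions 22–33, 12 nt = 4 codons = 3 aa. → 12 nucleotides.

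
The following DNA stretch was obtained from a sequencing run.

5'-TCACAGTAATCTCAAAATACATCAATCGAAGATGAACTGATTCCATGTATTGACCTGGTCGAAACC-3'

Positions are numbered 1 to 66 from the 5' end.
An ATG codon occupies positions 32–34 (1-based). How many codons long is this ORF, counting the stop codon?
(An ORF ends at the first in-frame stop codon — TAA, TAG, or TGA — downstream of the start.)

Codons from position 32: ATG (32–34), AAC (35–37), TGA (38–40).
TGA is the first in-frame stop; that's 3 codons including the stop.

3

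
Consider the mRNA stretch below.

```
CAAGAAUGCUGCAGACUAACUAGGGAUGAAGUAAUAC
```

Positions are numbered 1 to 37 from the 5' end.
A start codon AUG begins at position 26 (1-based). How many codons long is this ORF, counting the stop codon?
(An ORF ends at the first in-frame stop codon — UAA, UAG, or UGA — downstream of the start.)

Codons from position 26: AUG (26–28), AAG (29–31), UAA (32–34).
UAA is the first in-frame stop; that's 3 codons including the stop.

3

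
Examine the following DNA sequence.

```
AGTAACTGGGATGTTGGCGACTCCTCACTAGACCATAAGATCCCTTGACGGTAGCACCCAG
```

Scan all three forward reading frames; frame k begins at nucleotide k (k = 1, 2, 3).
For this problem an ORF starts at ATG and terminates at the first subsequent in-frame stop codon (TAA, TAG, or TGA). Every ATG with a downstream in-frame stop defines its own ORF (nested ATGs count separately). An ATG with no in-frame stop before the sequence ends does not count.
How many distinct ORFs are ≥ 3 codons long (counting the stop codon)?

Frame 1: AGT AAC TGG GAT GTT GGC GAC TCC TCA CTA GAC CAT AAG ATC CCT TGA CGG TAG CAC CCA — no ATG→stop ORF.
Frame 2: GTA ACT GGG ATG TTG GCG ACT CCT CAC TAG ACC ATA AGA TCC CTT GAC GGT AGC ACC CAG — ATG at 11, stop TAG at 29 → 21 nt.
Frame 3: TAA CTG GGA TGT TGG CGA CTC CTC ACT AGA CCA TAA GAT CCC TTG ACG GTA GCA CCC — no ATG→stop ORF.
ORFs ≥ 3 codons: frame 2 11–31 (7 codons). Count = 1.

1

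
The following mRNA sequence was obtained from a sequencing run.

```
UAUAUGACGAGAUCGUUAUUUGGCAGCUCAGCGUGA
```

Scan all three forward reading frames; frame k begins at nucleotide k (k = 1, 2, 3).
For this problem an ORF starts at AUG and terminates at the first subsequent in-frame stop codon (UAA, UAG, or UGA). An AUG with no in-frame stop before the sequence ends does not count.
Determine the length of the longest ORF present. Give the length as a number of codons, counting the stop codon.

Frame 1: UAU AUG ACG AGA UCG UUA UUU GGC AGC UCA GCG UGA — AUG at 4, stop UGA at 34 → 33 nt.
Frame 2: AUA UGA CGA GAU CGU UAU UUG GCA GCU CAG CGU — no AUG→stop ORF.
Frame 3: UAU GAC GAG AUC GUU AUU UGG CAG CUC AGC GUG — no AUG→stop ORF.
Longest: frame 1, positions 4–36, 33 nt = 11 codons = 10 aa. → 11 codons.

11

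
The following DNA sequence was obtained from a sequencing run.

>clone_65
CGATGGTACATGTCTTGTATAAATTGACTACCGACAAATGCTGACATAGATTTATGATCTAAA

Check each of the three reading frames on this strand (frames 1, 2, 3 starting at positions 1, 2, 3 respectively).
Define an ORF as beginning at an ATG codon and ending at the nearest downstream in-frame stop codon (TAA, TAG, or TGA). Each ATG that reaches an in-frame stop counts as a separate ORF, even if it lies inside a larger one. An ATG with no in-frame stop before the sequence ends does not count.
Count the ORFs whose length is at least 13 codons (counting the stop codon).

Frame 1: CGA TGG TAC ATG TCT TGT ATA AAT TGA CTA CCG ACA AAT GCT GAC ATA GAT TTA TGA TCT AAA — ATG at 10, stop TGA at 25 → 18 nt.
Frame 2: GAT GGT ACA TGT CTT GTA TAA ATT GAC TAC CGA CAA ATG CTG ACA TAG ATT TAT GAT CTA — ATG at 38, stop TAG at 47 → 12 nt.
Frame 3: ATG GTA CAT GTC TTG TAT AAA TTG ACT ACC GAC AAA TGC TGA CAT AGA TTT ATG ATC TAA — ATG at 3, stop TGA at 42 → 42 nt; ATG at 54, stop TAA at 60 → 9 nt.
ORFs ≥ 13 codons: frame 3 3–44 (14 codons). Count = 1.

1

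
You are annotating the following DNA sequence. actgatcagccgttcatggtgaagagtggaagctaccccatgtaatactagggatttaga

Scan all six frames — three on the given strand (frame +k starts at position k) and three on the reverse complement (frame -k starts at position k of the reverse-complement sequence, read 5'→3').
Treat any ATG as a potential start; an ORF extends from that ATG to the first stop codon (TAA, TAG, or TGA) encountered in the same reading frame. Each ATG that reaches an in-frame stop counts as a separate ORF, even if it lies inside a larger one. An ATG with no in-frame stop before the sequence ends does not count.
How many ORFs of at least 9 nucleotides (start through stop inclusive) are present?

3

Reverse complement (5'→3'): TCTAAATCCCTAGTATTACATGGGGTAGCTTCCACTCTTCACCATGAACGGCTGATCAGT
Frame +1: ACT GAT CAG CCG TTC ATG GTG AAG AGT GGA AGC TAC CCC ATG TAA TAC TAG GGA TTT AGA — ATG at 16, stop TAA at 43 → 30 nt; ATG at 40, stop TAA at 43 → 6 nt.
Frame +2: CTG ATC AGC CGT TCA TGG TGA AGA GTG GAA GCT ACC CCA TGT AAT ACT AGG GAT TTA — no ATG→stop ORF.
Frame +3: TGA TCA GCC GTT CAT GGT GAA GAG TGG AAG CTA CCC CAT GTA ATA CTA GGG ATT TAG — no ATG→stop ORF.
Frame -1: TCT AAA TCC CTA GTA TTA CAT GGG GTA GCT TCC ACT CTT CAC CAT GAA CGG CTG ATC AGT — no ATG→stop ORF.
Frame -2: CTA AAT CCC TAG TAT TAC ATG GGG TAG CTT CCA CTC TTC ACC ATG AAC GGC TGA TCA — ATG at 20, stop TAG at 26 → 9 nt; ATG at 44, stop TGA at 53 → 12 nt.
Frame -3: TAA ATC CCT AGT ATT ACA TGG GGT AGC TTC CAC TCT TCA CCA TGA ACG GCT GAT CAG — no ATG→stop ORF.
ORFs ≥ 9 nucleotides: frame +1 16–45 (30 nucleotides), frame -2 20–28 (9 nucleotides), frame -2 44–55 (12 nucleotides). Count = 3.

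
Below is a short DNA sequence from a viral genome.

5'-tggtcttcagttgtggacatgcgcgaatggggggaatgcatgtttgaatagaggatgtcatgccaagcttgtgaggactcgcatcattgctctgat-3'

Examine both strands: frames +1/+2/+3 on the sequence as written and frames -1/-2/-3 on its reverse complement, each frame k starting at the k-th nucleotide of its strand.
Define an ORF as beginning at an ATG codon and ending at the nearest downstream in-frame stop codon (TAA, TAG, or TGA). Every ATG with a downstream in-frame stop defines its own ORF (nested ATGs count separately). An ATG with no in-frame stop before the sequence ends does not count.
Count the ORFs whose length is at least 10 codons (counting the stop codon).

2

Reverse complement (5'→3'): ATCAGAGCAATGATGCGAGTCCTCACAAGCTTGGCATGACATCCTCTATTCAAACATGCATTCCCCCCATTCGCGCATGTCCACAACTGAAGACCA
Frame +1: TGG TCT TCA GTT GTG GAC ATG CGC GAA TGG GGG GAA TGC ATG TTT GAA TAG AGG ATG TCA TGC CAA GCT TGT GAG GAC TCG CAT CAT TGC TCT GAT — ATG at 19, stop TAG at 49 → 33 nt; ATG at 40, stop TAG at 49 → 12 nt.
Frame +2: GGT CTT CAG TTG TGG ACA TGC GCG AAT GGG GGG AAT GCA TGT TTG AAT AGA GGA TGT CAT GCC AAG CTT GTG AGG ACT CGC ATC ATT GCT CTG — no ATG→stop ORF.
Frame +3: GTC TTC AGT TGT GGA CAT GCG CGA ATG GGG GGA ATG CAT GTT TGA ATA GAG GAT GTC ATG CCA AGC TTG TGA GGA CTC GCA TCA TTG CTC TGA — ATG at 27, stop TGA at 45 → 21 nt; ATG at 36, stop TGA at 45 → 12 nt; ATG at 60, stop TGA at 72 → 15 nt.
Frame -1: ATC AGA GCA ATG ATG CGA GTC CTC ACA AGC TTG GCA TGA CAT CCT CTA TTC AAA CAT GCA TTC CCC CCA TTC GCG CAT GTC CAC AAC TGA AGA CCA — ATG at 10, stop TGA at 37 → 30 nt; ATG at 13, stop TGA at 37 → 27 nt.
Frame -2: TCA GAG CAA TGA TGC GAG TCC TCA CAA GCT TGG CAT GAC ATC CTC TAT TCA AAC ATG CAT TCC CCC CAT TCG CGC ATG TCC ACA ACT GAA GAC — no ATG→stop ORF.
Frame -3: CAG AGC AAT GAT GCG AGT CCT CAC AAG CTT GGC ATG ACA TCC TCT ATT CAA ACA TGC ATT CCC CCC ATT CGC GCA TGT CCA CAA CTG AAG ACC — no ATG→stop ORF.
ORFs ≥ 10 codons: frame +1 19–51 (11 codons), frame -1 10–39 (10 codons). Count = 2.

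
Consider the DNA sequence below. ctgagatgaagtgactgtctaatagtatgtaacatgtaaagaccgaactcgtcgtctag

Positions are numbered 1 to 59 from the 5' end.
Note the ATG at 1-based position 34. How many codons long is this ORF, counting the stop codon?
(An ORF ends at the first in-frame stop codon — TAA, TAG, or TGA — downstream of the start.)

2

Codons from position 34: ATG (34–36), TAA (37–39).
TAA is the first in-frame stop; that's 2 codons including the stop.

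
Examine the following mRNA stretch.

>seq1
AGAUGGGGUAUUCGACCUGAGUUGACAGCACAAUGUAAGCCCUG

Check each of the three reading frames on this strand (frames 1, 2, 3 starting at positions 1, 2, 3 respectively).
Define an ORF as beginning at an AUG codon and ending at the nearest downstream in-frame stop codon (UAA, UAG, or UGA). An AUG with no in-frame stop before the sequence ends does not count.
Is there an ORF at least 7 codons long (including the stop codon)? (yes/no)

Frame 1: AGA UGG GGU AUU CGA CCU GAG UUG ACA GCA CAA UGU AAG CCC — no AUG→stop ORF.
Frame 2: GAU GGG GUA UUC GAC CUG AGU UGA CAG CAC AAU GUA AGC CCU — no AUG→stop ORF.
Frame 3: AUG GGG UAU UCG ACC UGA GUU GAC AGC ACA AUG UAA GCC CUG — AUG at 3, stop UGA at 18 → 18 nt; AUG at 33, stop UAA at 36 → 6 nt.
Largest ORF found is 6 codons < 7, so no.

no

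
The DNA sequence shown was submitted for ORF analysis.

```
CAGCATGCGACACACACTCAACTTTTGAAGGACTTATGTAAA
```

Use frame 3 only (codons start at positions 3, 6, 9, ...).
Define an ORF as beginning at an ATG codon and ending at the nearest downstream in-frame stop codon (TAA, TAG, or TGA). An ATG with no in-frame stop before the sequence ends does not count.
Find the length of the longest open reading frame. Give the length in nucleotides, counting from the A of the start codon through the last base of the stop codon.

6

Frame 3: GCA TGC GAC ACA CAC TCA ACT TTT GAA GGA CTT ATG TAA — ATG at 36, stop TAA at 39 → 6 nt.
Longest: frame 3, positions 36–41, 6 nt = 2 codons = 1 aa. → 6 nucleotides.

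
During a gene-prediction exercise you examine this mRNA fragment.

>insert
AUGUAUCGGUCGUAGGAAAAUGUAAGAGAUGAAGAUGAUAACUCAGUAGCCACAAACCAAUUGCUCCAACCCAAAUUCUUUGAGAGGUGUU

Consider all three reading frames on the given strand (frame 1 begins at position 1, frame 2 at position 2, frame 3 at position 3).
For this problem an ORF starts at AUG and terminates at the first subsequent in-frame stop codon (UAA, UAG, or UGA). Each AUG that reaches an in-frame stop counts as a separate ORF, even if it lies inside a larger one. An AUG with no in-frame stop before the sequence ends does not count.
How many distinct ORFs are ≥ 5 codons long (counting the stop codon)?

3

Frame 1: AUG UAU CGG UCG UAG GAA AAU GUA AGA GAU GAA GAU GAU AAC UCA GUA GCC ACA AAC CAA UUG CUC CAA CCC AAA UUC UUU GAG AGG UGU — AUG at 1, stop UAG at 13 → 15 nt.
Frame 2: UGU AUC GGU CGU AGG AAA AUG UAA GAG AUG AAG AUG AUA ACU CAG UAG CCA CAA ACC AAU UGC UCC AAC CCA AAU UCU UUG AGA GGU GUU — AUG at 20, stop UAA at 23 → 6 nt; AUG at 29, stop UAG at 47 → 21 nt; AUG at 35, stop UAG at 47 → 15 nt.
Frame 3: GUA UCG GUC GUA GGA AAA UGU AAG AGA UGA AGA UGA UAA CUC AGU AGC CAC AAA CCA AUU GCU CCA ACC CAA AUU CUU UGA GAG GUG — no AUG→stop ORF.
ORFs ≥ 5 codons: frame 1 1–15 (5 codons), frame 2 29–49 (7 codons), frame 2 35–49 (5 codons). Count = 3.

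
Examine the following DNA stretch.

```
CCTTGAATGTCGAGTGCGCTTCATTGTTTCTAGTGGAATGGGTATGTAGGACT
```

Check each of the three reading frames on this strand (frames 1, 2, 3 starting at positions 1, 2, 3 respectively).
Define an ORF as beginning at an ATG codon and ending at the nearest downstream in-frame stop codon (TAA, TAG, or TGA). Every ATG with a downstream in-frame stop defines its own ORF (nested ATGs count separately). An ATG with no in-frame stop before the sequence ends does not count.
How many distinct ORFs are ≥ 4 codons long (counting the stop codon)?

2

Frame 1: CCT TGA ATG TCG AGT GCG CTT CAT TGT TTC TAG TGG AAT GGG TAT GTA GGA — ATG at 7, stop TAG at 31 → 27 nt.
Frame 2: CTT GAA TGT CGA GTG CGC TTC ATT GTT TCT AGT GGA ATG GGT ATG TAG GAC — ATG at 38, stop TAG at 47 → 12 nt; ATG at 44, stop TAG at 47 → 6 nt.
Frame 3: TTG AAT GTC GAG TGC GCT TCA TTG TTT CTA GTG GAA TGG GTA TGT AGG ACT — no ATG→stop ORF.
ORFs ≥ 4 codons: frame 1 7–33 (9 codons), frame 2 38–49 (4 codons). Count = 2.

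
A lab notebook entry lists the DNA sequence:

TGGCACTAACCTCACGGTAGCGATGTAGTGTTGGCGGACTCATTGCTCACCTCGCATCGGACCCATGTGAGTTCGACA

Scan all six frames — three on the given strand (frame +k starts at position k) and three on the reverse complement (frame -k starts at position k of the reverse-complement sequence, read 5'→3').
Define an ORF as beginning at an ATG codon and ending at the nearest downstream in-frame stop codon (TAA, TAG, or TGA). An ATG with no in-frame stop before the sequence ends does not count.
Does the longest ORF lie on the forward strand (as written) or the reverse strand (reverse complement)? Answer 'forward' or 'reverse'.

reverse

Reverse complement (5'→3'): TGTCGAACTCACATGGGTCCGATGCGAGGTGAGCAATGAGTCCGCCAACACTACATCGCTACCGTGAGGTTAGTGCCA
Frame +1: TGG CAC TAA CCT CAC GGT AGC GAT GTA GTG TTG GCG GAC TCA TTG CTC ACC TCG CAT CGG ACC CAT GTG AGT TCG ACA — no ATG→stop ORF.
Frame +2: GGC ACT AAC CTC ACG GTA GCG ATG TAG TGT TGG CGG ACT CAT TGC TCA CCT CGC ATC GGA CCC ATG TGA GTT CGA — ATG at 23, stop TAG at 26 → 6 nt; ATG at 65, stop TGA at 68 → 6 nt.
Frame +3: GCA CTA ACC TCA CGG TAG CGA TGT AGT GTT GGC GGA CTC ATT GCT CAC CTC GCA TCG GAC CCA TGT GAG TTC GAC — no ATG→stop ORF.
Frame -1: TGT CGA ACT CAC ATG GGT CCG ATG CGA GGT GAG CAA TGA GTC CGC CAA CAC TAC ATC GCT ACC GTG AGG TTA GTG CCA — ATG at 13, stop TGA at 37 → 27 nt; ATG at 22, stop TGA at 37 → 18 nt.
Frame -2: GTC GAA CTC ACA TGG GTC CGA TGC GAG GTG AGC AAT GAG TCC GCC AAC ACT ACA TCG CTA CCG TGA GGT TAG TGC — no ATG→stop ORF.
Frame -3: TCG AAC TCA CAT GGG TCC GAT GCG AGG TGA GCA ATG AGT CCG CCA ACA CTA CAT CGC TAC CGT GAG GTT AGT GCC — no ATG→stop ORF.
Forward-strand max 6 nt; reverse-strand max 27 nt. The reverse strand has the longer ORF.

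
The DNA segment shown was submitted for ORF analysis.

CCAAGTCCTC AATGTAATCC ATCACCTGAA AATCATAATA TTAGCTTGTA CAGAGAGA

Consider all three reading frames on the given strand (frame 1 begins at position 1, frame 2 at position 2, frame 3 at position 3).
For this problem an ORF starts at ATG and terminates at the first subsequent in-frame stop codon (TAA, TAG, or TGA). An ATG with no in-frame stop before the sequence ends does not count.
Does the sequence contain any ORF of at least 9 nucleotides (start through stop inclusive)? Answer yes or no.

Frame 1: CCA AGT CCT CAA TGT AAT CCA TCA CCT GAA AAT CAT AAT ATT AGC TTG TAC AGA GAG — no ATG→stop ORF.
Frame 2: CAA GTC CTC AAT GTA ATC CAT CAC CTG AAA ATC ATA ATA TTA GCT TGT ACA GAG AGA — no ATG→stop ORF.
Frame 3: AAG TCC TCA ATG TAA TCC ATC ACC TGA AAA TCA TAA TAT TAG CTT GTA CAG AGA — ATG at 12, stop TAA at 15 → 6 nt.
Largest ORF found is 6 nucleotides < 9, so no.

no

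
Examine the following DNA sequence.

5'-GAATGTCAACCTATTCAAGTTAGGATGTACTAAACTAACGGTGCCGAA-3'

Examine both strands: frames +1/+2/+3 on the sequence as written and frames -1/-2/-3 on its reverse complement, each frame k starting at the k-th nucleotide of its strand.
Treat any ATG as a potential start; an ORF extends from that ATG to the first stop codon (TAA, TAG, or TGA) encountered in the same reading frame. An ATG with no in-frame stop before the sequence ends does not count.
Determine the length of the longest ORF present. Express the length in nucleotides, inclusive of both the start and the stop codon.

21

Reverse complement (5'→3'): TTCGGCACCGTTAGTTTAGTACATCCTAACTTGAATAGGTTGACATTC
Frame +1: GAA TGT CAA CCT ATT CAA GTT AGG ATG TAC TAA ACT AAC GGT GCC GAA — ATG at 25, stop TAA at 31 → 9 nt.
Frame +2: AAT GTC AAC CTA TTC AAG TTA GGA TGT ACT AAA CTA ACG GTG CCG — no ATG→stop ORF.
Frame +3: ATG TCA ACC TAT TCA AGT TAG GAT GTA CTA AAC TAA CGG TGC CGA — ATG at 3, stop TAG at 21 → 21 nt.
Frame -1: TTC GGC ACC GTT AGT TTA GTA CAT CCT AAC TTG AAT AGG TTG ACA TTC — no ATG→stop ORF.
Frame -2: TCG GCA CCG TTA GTT TAG TAC ATC CTA ACT TGA ATA GGT TGA CAT — no ATG→stop ORF.
Frame -3: CGG CAC CGT TAG TTT AGT ACA TCC TAA CTT GAA TAG GTT GAC ATT — no ATG→stop ORF.
Longest: frame +3, positions 3–23, 21 nt = 7 codons = 6 aa. → 21 nucleotides.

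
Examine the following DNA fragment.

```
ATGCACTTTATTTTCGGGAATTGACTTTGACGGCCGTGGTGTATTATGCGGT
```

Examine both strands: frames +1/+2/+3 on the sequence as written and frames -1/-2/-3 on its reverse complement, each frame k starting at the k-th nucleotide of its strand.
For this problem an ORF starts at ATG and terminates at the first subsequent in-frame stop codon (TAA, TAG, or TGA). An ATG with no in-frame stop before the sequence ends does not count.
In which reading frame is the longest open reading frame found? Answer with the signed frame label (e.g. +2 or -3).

+1

Reverse complement (5'→3'): ACCGCATAATACACCACGGCCGTCAAAGTCAATTCCCGAAAATAAAGTGCAT
Frame +1: ATG CAC TTT ATT TTC GGG AAT TGA CTT TGA CGG CCG TGG TGT ATT ATG CGG — ATG at 1, stop TGA at 22 → 24 nt.
Frame +2: TGC ACT TTA TTT TCG GGA ATT GAC TTT GAC GGC CGT GGT GTA TTA TGC GGT — no ATG→stop ORF.
Frame +3: GCA CTT TAT TTT CGG GAA TTG ACT TTG ACG GCC GTG GTG TAT TAT GCG — no ATG→stop ORF.
Frame -1: ACC GCA TAA TAC ACC ACG GCC GTC AAA GTC AAT TCC CGA AAA TAA AGT GCA — no ATG→stop ORF.
Frame -2: CCG CAT AAT ACA CCA CGG CCG TCA AAG TCA ATT CCC GAA AAT AAA GTG CAT — no ATG→stop ORF.
Frame -3: CGC ATA ATA CAC CAC GGC CGT CAA AGT CAA TTC CCG AAA ATA AAG TGC — no ATG→stop ORF.
Longest ORF is 24 nt in frame +1 (positions 1–24).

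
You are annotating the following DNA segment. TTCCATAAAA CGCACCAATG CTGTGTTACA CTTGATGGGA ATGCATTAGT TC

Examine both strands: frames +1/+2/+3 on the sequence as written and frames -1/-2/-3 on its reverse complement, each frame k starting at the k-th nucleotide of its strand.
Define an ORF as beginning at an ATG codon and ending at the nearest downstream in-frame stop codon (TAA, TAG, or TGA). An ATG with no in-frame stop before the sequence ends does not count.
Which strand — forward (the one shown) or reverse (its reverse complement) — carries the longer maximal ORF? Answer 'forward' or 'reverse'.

reverse

Reverse complement (5'→3'): GAACTAATGCATTCCCATCAAGTGTAACACAGCATTGGTGCGTTTTATGGAA
Frame +1: TTC CAT AAA ACG CAC CAA TGC TGT GTT ACA CTT GAT GGG AAT GCA TTA GTT — no ATG→stop ORF.
Frame +2: TCC ATA AAA CGC ACC AAT GCT GTG TTA CAC TTG ATG GGA ATG CAT TAG TTC — ATG at 35, stop TAG at 47 → 15 nt; ATG at 41, stop TAG at 47 → 9 nt.
Frame +3: CCA TAA AAC GCA CCA ATG CTG TGT TAC ACT TGA TGG GAA TGC ATT AGT — ATG at 18, stop TGA at 33 → 18 nt.
Frame -1: GAA CTA ATG CAT TCC CAT CAA GTG TAA CAC AGC ATT GGT GCG TTT TAT GGA — ATG at 7, stop TAA at 25 → 21 nt.
Frame -2: AAC TAA TGC ATT CCC ATC AAG TGT AAC ACA GCA TTG GTG CGT TTT ATG GAA — no ATG→stop ORF.
Frame -3: ACT AAT GCA TTC CCA TCA AGT GTA ACA CAG CAT TGG TGC GTT TTA TGG — no ATG→stop ORF.
Forward-strand max 18 nt; reverse-strand max 21 nt. The reverse strand has the longer ORF.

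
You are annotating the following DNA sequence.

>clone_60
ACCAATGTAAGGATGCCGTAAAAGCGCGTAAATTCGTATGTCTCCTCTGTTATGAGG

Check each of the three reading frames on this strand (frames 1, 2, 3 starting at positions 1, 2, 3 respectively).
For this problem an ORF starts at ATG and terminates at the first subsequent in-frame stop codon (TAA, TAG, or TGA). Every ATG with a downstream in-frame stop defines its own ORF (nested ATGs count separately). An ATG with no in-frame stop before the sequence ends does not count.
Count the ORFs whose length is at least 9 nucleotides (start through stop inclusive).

Frame 1: ACC AAT GTA AGG ATG CCG TAA AAG CGC GTA AAT TCG TAT GTC TCC TCT GTT ATG AGG — ATG at 13, stop TAA at 19 → 9 nt.
Frame 2: CCA ATG TAA GGA TGC CGT AAA AGC GCG TAA ATT CGT ATG TCT CCT CTG TTA TGA — ATG at 5, stop TAA at 8 → 6 nt; ATG at 38, stop TGA at 53 → 18 nt.
Frame 3: CAA TGT AAG GAT GCC GTA AAA GCG CGT AAA TTC GTA TGT CTC CTC TGT TAT GAG — no ATG→stop ORF.
ORFs ≥ 9 nucleotides: frame 1 13–21 (9 nucleotides), frame 2 38–55 (18 nucleotides). Count = 2.

2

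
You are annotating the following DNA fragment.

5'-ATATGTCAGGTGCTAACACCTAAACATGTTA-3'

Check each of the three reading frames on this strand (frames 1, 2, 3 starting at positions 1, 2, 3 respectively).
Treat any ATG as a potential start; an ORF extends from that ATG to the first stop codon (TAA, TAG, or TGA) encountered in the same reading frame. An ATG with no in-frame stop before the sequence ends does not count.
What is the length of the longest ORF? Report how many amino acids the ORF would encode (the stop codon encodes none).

Frame 1: ATA TGT CAG GTG CTA ACA CCT AAA CAT GTT — no ATG→stop ORF.
Frame 2: TAT GTC AGG TGC TAA CAC CTA AAC ATG TTA — no ATG→stop ORF.
Frame 3: ATG TCA GGT GCT AAC ACC TAA ACA TGT — ATG at 3, stop TAA at 21 → 21 nt.
Longest: frame 3, positions 3–23, 21 nt = 7 codons = 6 aa. → 6 amino acids.

6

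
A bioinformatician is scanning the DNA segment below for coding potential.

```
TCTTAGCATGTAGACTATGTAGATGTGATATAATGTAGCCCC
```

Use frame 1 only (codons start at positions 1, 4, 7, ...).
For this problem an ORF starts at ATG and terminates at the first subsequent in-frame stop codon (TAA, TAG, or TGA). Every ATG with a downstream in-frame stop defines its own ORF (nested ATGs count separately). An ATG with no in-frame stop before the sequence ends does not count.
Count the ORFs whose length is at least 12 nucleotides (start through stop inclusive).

0

Frame 1: TCT TAG CAT GTA GAC TAT GTA GAT GTG ATA TAA TGT AGC CCC — no ATG→stop ORF.
No ORF reaches 12 nucleotides. Count = 0.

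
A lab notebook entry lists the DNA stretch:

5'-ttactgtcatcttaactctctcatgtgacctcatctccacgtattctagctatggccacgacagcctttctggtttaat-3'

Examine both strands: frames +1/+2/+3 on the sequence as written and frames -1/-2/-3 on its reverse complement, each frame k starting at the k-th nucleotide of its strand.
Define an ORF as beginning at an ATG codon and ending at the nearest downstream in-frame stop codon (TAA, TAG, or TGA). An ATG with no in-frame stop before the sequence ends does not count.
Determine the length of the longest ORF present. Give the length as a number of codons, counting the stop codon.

9

Reverse complement (5'→3'): ATTAAACCAGAAAGGCTGTCGTGGCCATAGCTAGAATACGTGGAGATGAGGTCACATGAGAGAGTTAAGATGACAGTAA
Frame +1: TTA CTG TCA TCT TAA CTC TCT CAT GTG ACC TCA TCT CCA CGT ATT CTA GCT ATG GCC ACG ACA GCC TTT CTG GTT TAA — ATG at 52, stop TAA at 76 → 27 nt.
Frame +2: TAC TGT CAT CTT AAC TCT CTC ATG TGA CCT CAT CTC CAC GTA TTC TAG CTA TGG CCA CGA CAG CCT TTC TGG TTT AAT — ATG at 23, stop TGA at 26 → 6 nt.
Frame +3: ACT GTC ATC TTA ACT CTC TCA TGT GAC CTC ATC TCC ACG TAT TCT AGC TAT GGC CAC GAC AGC CTT TCT GGT TTA — no ATG→stop ORF.
Frame -1: ATT AAA CCA GAA AGG CTG TCG TGG CCA TAG CTA GAA TAC GTG GAG ATG AGG TCA CAT GAG AGA GTT AAG ATG ACA GTA — no ATG→stop ORF.
Frame -2: TTA AAC CAG AAA GGC TGT CGT GGC CAT AGC TAG AAT ACG TGG AGA TGA GGT CAC ATG AGA GAG TTA AGA TGA CAG TAA — ATG at 56, stop TGA at 71 → 18 nt.
Frame -3: TAA ACC AGA AAG GCT GTC GTG GCC ATA GCT AGA ATA CGT GGA GAT GAG GTC ACA TGA GAG AGT TAA GAT GAC AGT — no ATG→stop ORF.
Longest: frame +1, positions 52–78, 27 nt = 9 codons = 8 aa. → 9 codons.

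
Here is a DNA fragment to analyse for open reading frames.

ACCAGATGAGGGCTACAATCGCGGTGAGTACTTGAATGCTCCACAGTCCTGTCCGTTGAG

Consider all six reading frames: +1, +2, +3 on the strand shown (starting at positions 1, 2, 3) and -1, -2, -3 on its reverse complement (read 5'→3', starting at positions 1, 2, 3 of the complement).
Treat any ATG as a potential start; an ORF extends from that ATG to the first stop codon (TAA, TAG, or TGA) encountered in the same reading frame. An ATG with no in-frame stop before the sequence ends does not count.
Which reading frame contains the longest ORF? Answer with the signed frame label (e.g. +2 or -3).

Reverse complement (5'→3'): CTCAACGGACAGGACTGTGGAGCATTCAAGTACTCACCGCGATTGTAGCCCTCATCTGGT
Frame +1: ACC AGA TGA GGG CTA CAA TCG CGG TGA GTA CTT GAA TGC TCC ACA GTC CTG TCC GTT GAG — no ATG→stop ORF.
Frame +2: CCA GAT GAG GGC TAC AAT CGC GGT GAG TAC TTG AAT GCT CCA CAG TCC TGT CCG TTG — no ATG→stop ORF.
Frame +3: CAG ATG AGG GCT ACA ATC GCG GTG AGT ACT TGA ATG CTC CAC AGT CCT GTC CGT TGA — ATG at 6, stop TGA at 33 → 30 nt; ATG at 36, stop TGA at 57 → 24 nt.
Frame -1: CTC AAC GGA CAG GAC TGT GGA GCA TTC AAG TAC TCA CCG CGA TTG TAG CCC TCA TCT GGT — no ATG→stop ORF.
Frame -2: TCA ACG GAC AGG ACT GTG GAG CAT TCA AGT ACT CAC CGC GAT TGT AGC CCT CAT CTG — no ATG→stop ORF.
Frame -3: CAA CGG ACA GGA CTG TGG AGC ATT CAA GTA CTC ACC GCG ATT GTA GCC CTC ATC TGG — no ATG→stop ORF.
Longest ORF is 30 nt in frame +3 (positions 6–35).

+3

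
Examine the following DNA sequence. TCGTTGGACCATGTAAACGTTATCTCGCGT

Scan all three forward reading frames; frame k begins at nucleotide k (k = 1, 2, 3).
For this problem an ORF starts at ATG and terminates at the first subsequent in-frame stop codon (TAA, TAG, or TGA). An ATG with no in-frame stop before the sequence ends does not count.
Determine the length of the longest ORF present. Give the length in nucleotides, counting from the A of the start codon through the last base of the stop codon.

Frame 1: TCG TTG GAC CAT GTA AAC GTT ATC TCG CGT — no ATG→stop ORF.
Frame 2: CGT TGG ACC ATG TAA ACG TTA TCT CGC — ATG at 11, stop TAA at 14 → 6 nt.
Frame 3: GTT GGA CCA TGT AAA CGT TAT CTC GCG — no ATG→stop ORF.
Longest: frame 2, positions 11–16, 6 nt = 2 codons = 1 aa. → 6 nucleotides.

6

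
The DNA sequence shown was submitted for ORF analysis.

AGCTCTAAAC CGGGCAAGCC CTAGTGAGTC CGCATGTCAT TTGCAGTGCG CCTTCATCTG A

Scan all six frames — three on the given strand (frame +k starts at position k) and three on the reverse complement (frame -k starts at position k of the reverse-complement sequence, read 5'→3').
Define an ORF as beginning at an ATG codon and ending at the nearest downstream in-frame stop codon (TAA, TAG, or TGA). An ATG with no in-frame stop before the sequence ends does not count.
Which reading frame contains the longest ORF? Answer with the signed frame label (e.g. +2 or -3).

Reverse complement (5'→3'): TCAGATGAAGGCGCACTGCAAATGACATGCGGACTCACTAGGGCTTGCCCGGTTTAGAGCT
Frame +1: AGC TCT AAA CCG GGC AAG CCC TAG TGA GTC CGC ATG TCA TTT GCA GTG CGC CTT CAT CTG — no ATG→stop ORF.
Frame +2: GCT CTA AAC CGG GCA AGC CCT AGT GAG TCC GCA TGT CAT TTG CAG TGC GCC TTC ATC TGA — no ATG→stop ORF.
Frame +3: CTC TAA ACC GGG CAA GCC CTA GTG AGT CCG CAT GTC ATT TGC AGT GCG CCT TCA TCT — no ATG→stop ORF.
Frame -1: TCA GAT GAA GGC GCA CTG CAA ATG ACA TGC GGA CTC ACT AGG GCT TGC CCG GTT TAG AGC — ATG at 22, stop TAG at 55 → 36 nt.
Frame -2: CAG ATG AAG GCG CAC TGC AAA TGA CAT GCG GAC TCA CTA GGG CTT GCC CGG TTT AGA GCT — ATG at 5, stop TGA at 23 → 21 nt.
Frame -3: AGA TGA AGG CGC ACT GCA AAT GAC ATG CGG ACT CAC TAG GGC TTG CCC GGT TTA GAG — ATG at 27, stop TAG at 39 → 15 nt.
Longest ORF is 36 nt in frame -1 (positions 22–57).

-1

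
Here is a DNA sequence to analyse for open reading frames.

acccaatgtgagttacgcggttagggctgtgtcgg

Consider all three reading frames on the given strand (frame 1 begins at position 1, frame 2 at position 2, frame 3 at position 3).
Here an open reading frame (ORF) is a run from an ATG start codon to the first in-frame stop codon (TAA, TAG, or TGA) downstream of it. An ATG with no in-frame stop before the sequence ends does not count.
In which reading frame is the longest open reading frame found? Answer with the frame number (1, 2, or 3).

3

Frame 1: ACC CAA TGT GAG TTA CGC GGT TAG GGC TGT GTC — no ATG→stop ORF.
Frame 2: CCC AAT GTG AGT TAC GCG GTT AGG GCT GTG TCG — no ATG→stop ORF.
Frame 3: CCA ATG TGA GTT ACG CGG TTA GGG CTG TGT CGG — ATG at 6, stop TGA at 9 → 6 nt.
Longest ORF is 6 nt in frame 3 (positions 6–11).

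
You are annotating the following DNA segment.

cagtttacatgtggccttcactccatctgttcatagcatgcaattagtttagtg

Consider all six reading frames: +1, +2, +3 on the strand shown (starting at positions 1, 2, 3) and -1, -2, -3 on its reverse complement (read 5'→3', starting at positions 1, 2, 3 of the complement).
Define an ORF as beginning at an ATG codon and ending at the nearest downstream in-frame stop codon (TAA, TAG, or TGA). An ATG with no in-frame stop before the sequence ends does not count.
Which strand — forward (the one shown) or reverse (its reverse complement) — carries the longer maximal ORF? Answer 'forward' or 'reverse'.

forward

Reverse complement (5'→3'): CACTAAACTAATTGCATGCTATGAACAGATGGAGTGAAGGCCACATGTAAACTG
Frame +1: CAG TTT ACA TGT GGC CTT CAC TCC ATC TGT TCA TAG CAT GCA ATT AGT TTA GTG — no ATG→stop ORF.
Frame +2: AGT TTA CAT GTG GCC TTC ACT CCA TCT GTT CAT AGC ATG CAA TTA GTT TAG — ATG at 38, stop TAG at 50 → 15 nt.
Frame +3: GTT TAC ATG TGG CCT TCA CTC CAT CTG TTC ATA GCA TGC AAT TAG TTT AGT — ATG at 9, stop TAG at 45 → 39 nt.
Frame -1: CAC TAA ACT AAT TGC ATG CTA TGA ACA GAT GGA GTG AAG GCC ACA TGT AAA CTG — ATG at 16, stop TGA at 22 → 9 nt.
Frame -2: ACT AAA CTA ATT GCA TGC TAT GAA CAG ATG GAG TGA AGG CCA CAT GTA AAC — ATG at 29, stop TGA at 35 → 9 nt.
Frame -3: CTA AAC TAA TTG CAT GCT ATG AAC AGA TGG AGT GAA GGC CAC ATG TAA ACT — ATG at 21, stop TAA at 48 → 30 nt; ATG at 45, stop TAA at 48 → 6 nt.
Forward-strand max 39 nt; reverse-strand max 30 nt. The forward strand has the longer ORF.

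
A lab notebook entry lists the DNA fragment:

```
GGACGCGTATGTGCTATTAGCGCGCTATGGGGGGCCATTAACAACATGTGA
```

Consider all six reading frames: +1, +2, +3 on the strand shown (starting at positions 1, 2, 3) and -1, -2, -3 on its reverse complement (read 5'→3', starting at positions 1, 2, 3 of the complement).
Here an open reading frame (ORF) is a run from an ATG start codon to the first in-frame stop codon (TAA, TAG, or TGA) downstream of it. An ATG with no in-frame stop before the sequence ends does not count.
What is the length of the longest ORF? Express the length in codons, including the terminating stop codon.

5

Reverse complement (5'→3'): TCACATGTTGTTAATGGCCCCCCATAGCGCGCTAATAGCACATACGCGTCC
Frame +1: GGA CGC GTA TGT GCT ATT AGC GCG CTA TGG GGG GCC ATT AAC AAC ATG TGA — ATG at 46, stop TGA at 49 → 6 nt.
Frame +2: GAC GCG TAT GTG CTA TTA GCG CGC TAT GGG GGG CCA TTA ACA ACA TGT — no ATG→stop ORF.
Frame +3: ACG CGT ATG TGC TAT TAG CGC GCT ATG GGG GGC CAT TAA CAA CAT GTG — ATG at 9, stop TAG at 18 → 12 nt; ATG at 27, stop TAA at 39 → 15 nt.
Frame -1: TCA CAT GTT GTT AAT GGC CCC CCA TAG CGC GCT AAT AGC ACA TAC GCG TCC — no ATG→stop ORF.
Frame -2: CAC ATG TTG TTA ATG GCC CCC CAT AGC GCG CTA ATA GCA CAT ACG CGT — no ATG→stop ORF.
Frame -3: ACA TGT TGT TAA TGG CCC CCC ATA GCG CGC TAA TAG CAC ATA CGC GTC — no ATG→stop ORF.
Longest: frame +3, positions 27–41, 15 nt = 5 codons = 4 aa. → 5 codons.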